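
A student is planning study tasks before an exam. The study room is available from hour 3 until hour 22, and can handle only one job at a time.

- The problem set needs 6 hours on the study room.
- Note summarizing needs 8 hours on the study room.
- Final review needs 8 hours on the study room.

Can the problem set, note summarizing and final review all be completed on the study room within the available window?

No

The study room window is 22 − 3 = 19 hours.
Running back to back, the jobs need 6 + 8 + 8 = 22 hours on the study room.
Since 22 > 19, they cannot all fit.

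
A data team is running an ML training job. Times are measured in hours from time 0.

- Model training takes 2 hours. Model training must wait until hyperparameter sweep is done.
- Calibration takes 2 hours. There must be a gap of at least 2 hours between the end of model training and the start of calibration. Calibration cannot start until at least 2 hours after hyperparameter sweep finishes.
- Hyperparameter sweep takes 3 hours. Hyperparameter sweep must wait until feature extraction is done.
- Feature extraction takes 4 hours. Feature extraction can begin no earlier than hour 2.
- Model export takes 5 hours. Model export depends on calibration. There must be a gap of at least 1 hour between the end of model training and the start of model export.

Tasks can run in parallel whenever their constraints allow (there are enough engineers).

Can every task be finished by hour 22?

Feature extraction waits on its own release at hour 2, so it starts at hour 2 and finishes at 2 + 4 = hour 6.
After feature extraction (finishes hour 6), hyperparameter sweep can start at hour 6 and finishes at hour 9.
Model training waits on hyperparameter sweep (finishes hour 9), so it starts at hour 9 and finishes at 9 + 2 = hour 11.
Calibration has to wait for model training (finishes hour 11, plus 2-hour gap → hour 13); hyperparameter sweep (finishes hour 9, plus 2-hour gap → hour 11). The latest of these is hour 13, so calibration runs hour 13 to 13 + 2 = hour 15.
Model export cannot start until calibration (finishes hour 15); model training (finishes hour 11, plus 1-hour gap → hour 12). The controlling bound is hour 15, so model export finishes at 15 + 5 = hour 20.
Every task is finished by hour 20, which is no later than the deadline of 22, so the schedule is feasible.

Yes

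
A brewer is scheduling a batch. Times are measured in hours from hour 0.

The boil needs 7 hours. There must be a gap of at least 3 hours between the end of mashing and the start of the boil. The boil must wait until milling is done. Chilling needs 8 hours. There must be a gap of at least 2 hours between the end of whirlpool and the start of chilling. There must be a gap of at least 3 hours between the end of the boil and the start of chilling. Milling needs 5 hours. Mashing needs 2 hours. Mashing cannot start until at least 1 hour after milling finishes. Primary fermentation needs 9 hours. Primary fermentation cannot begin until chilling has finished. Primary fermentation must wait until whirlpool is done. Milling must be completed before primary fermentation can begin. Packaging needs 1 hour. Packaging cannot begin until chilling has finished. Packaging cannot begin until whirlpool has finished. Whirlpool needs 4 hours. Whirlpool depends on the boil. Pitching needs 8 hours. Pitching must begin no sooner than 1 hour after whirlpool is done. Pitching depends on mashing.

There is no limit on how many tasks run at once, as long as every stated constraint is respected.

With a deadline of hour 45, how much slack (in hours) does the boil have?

4

Milling can start immediately at hour 0; it finishes at hour 5.
Mashing waits on milling (finishes hour 5, plus 1-hour gap → hour 6), so it starts at hour 6 and finishes at 6 + 2 = hour 8.
The boil cannot start until mashing (finishes hour 8, plus 3-hour gap → hour 11); milling (finishes hour 5). The controlling bound is hour 11, so the boil finishes at 11 + 7 = hour 18.

Working backward from the deadline:
Nothing follows primary fermentation; the deadline of hour 45 is its only limit. It must start by 45 − 9 = hour 36.
Packaging must finish by hour 45; it takes 1 hour, so it must start by 45 − 1 = hour 44.
Chilling has several dependents: primary fermentation (must start by hour 36); packaging (must start by hour 44). The earliest of those limits is hour 36, so chilling must start by 36 − 8 = hour 28.
Nothing follows pitching; the deadline of hour 45 is its only limit. It must start by 45 − 8 = hour 37.
Whirlpool feeds chilling (must start by hour 28, minus 2-hour gap → hour 26); pitching (must start by hour 37, minus 1-hour gap → hour 36); primary fermentation (must start by hour 36); packaging (must start by hour 44). Taking the minimum, whirlpool must finish by hour 26 and start by 26 − 4 = hour 22.
The boil feeds whirlpool (must start by hour 22); chilling (must start by hour 28, minus 3-hour gap → hour 25). Taking the minimum, the boil must finish by hour 22 and start by 22 − 7 = hour 15.
So the boil can start as early as hour 11 and as late as hour 15, giving 15 − 11 = 4 hours of slack.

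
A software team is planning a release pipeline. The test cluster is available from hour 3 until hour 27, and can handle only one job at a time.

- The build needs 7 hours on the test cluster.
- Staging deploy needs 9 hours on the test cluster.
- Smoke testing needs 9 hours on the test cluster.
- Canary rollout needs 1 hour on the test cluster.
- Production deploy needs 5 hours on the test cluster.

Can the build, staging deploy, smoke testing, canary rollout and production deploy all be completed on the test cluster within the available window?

The test cluster window is 27 − 3 = 24 hours.
Running back to back, the jobs need 7 + 9 + 9 + 1 + 5 = 31 hours on the test cluster.
Since 31 > 24, they cannot all fit.

No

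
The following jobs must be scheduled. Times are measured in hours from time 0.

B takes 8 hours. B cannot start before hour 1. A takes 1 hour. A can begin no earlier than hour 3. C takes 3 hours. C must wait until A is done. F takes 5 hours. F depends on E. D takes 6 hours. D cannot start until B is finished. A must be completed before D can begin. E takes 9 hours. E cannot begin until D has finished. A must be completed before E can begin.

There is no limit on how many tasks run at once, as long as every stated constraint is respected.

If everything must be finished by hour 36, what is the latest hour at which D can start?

F has no dependents, so it just needs to finish by hour 36. Starting by 36 − 5 = hour 31 achieves that.
E must finish before F (must start by hour 31). With a 9-hour duration, E must start by 31 − 9 = hour 22.
Since E (must start by hour 22) depends on it, D must finish by hour 22. Backing off its 6-hour duration gives a latest start of hour 16.

16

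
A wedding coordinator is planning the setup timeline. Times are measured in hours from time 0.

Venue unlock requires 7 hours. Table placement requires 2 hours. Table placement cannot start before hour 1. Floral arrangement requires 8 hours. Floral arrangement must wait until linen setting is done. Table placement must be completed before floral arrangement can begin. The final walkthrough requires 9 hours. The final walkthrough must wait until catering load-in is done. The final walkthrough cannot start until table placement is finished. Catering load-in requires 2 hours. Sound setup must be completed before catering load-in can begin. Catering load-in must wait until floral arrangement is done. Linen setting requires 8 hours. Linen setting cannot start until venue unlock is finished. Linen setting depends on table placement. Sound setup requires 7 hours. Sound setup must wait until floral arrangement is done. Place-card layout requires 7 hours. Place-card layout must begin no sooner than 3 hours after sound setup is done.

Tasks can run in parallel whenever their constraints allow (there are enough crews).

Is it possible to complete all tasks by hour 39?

No

After its own release at hour 1, table placement can start at hour 1 and finishes at hour 3.
Nothing blocks venue unlock, so it runs from hour 0 to hour 7.
For linen setting: venue unlock (finishes hour 7); table placement (finishes hour 3). Taking the maximum gives a start of hour 7, and it finishes at 7 + 8 = hour 15.
For floral arrangement: linen setting (finishes hour 15); table placement (finishes hour 3). Taking the maximum gives a start of hour 15, and it finishes at 15 + 8 = hour 23.
Sound setup cannot begin until floral arrangement (finishes hour 23). It runs from hour 23 to 23 + 7 = hour 30.
Place-card layout cannot begin until sound setup (finishes hour 30, plus 3-hour gap → hour 33). It runs from hour 33 to 33 + 7 = hour 40.
Catering load-in has to wait for sound setup (finishes hour 30); floral arrangement (finishes hour 23). The latest of these is hour 30, so catering load-in runs hour 30 to 30 + 2 = hour 32.
The final walkthrough needs all of catering load-in (finishes hour 32); table placement (finishes hour 3). That puts its earliest start at hour 32; it finishes at 32 + 9 = hour 41.
The earliest everything can be done is hour 41, which is after the deadline of 39, so it is not possible.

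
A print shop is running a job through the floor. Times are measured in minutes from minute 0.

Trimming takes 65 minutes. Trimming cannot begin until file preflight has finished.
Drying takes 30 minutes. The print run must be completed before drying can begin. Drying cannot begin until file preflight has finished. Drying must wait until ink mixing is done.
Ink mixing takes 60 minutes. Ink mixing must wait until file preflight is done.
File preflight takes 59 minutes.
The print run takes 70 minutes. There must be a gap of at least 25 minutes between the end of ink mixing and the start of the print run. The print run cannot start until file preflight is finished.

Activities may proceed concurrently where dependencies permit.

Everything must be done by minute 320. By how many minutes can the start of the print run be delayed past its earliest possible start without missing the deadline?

Nothing blocks file preflight, so it runs from minute 0 to minute 59.
Ink mixing cannot begin until file preflight (finishes minute 59). It runs from minute 59 to 59 + 60 = minute 119.
The print run has to wait for ink mixing (finishes minute 119, plus 25-minute gap → minute 144); file preflight (finishes minute 59). The latest of these is minute 144, so the print run runs minute 144 to 144 + 70 = minute 214.

Working backward from the deadline:
To finish by minute 320, drying (duration 30) must start no later than minute 290.
Since drying (must start by minute 290) depends on it, the print run must finish by minute 290. Backing off its 70-minute duration gives a latest start of minute 220.
So the print run can start as early as minute 144 and as late as minute 220, giving 220 − 144 = 76 minutes of slack.

76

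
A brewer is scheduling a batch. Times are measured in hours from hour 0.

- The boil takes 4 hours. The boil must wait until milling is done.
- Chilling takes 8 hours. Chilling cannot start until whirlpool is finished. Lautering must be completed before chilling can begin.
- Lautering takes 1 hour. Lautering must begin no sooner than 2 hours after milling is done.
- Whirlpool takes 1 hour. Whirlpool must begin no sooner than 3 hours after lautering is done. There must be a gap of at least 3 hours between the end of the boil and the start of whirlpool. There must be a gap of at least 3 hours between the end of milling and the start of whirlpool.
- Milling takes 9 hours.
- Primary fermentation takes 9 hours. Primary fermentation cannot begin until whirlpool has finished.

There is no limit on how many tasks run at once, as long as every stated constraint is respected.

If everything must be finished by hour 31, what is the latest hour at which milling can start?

Chilling must finish by hour 31; it takes 8 hours, so it must start by 31 − 8 = hour 23.
Primary fermentation must finish by hour 31; it takes 9 hours, so it must start by 31 − 9 = hour 22.
Whirlpool has several dependents: chilling (must start by hour 23); primary fermentation (must start by hour 22). The earliest of those limits is hour 22, so whirlpool must start by 22 − 1 = hour 21.
For lautering: whirlpool (must start by hour 21, minus 3-hour gap → hour 18); chilling (must start by hour 23). The most restrictive is hour 18; with a 1-hour duration, lautering must start by hour 17.
The boil must finish before whirlpool (must start by hour 21, minus 3-hour gap → hour 18). With a 4-hour duration, the boil must start by 18 − 4 = hour 14.
Milling feeds lautering (must start by hour 17, minus 2-hour gap → hour 15); the boil (must start by hour 14); whirlpool (must start by hour 21, minus 3-hour gap → hour 18). Taking the minimum, milling must finish by hour 14 and start by 14 − 9 = hour 5.

5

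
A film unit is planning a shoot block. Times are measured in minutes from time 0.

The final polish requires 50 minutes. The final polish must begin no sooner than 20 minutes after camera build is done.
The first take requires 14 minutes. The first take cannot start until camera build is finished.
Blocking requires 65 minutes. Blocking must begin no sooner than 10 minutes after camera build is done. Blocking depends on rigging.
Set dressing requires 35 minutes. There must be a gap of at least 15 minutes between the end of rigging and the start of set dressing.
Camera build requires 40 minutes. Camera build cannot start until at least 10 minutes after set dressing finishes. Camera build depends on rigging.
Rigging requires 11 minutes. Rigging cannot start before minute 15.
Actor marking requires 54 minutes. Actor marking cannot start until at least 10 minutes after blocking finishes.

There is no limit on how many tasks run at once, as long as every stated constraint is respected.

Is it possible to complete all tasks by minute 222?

After its own release at minute 15, rigging can start at minute 15 and finishes at minute 26.
Set dressing waits on rigging (finishes minute 26, plus 15-minute gap → minute 41), so it starts at minute 41 and finishes at 41 + 35 = minute 76.
Camera build cannot start until set dressing (finishes minute 76, plus 10-minute gap → minute 86); rigging (finishes minute 26). The controlling bound is minute 86, so camera build finishes at 86 + 40 = minute 126.
The first take cannot begin until camera build (finishes minute 126). It runs from minute 126 to 126 + 14 = minute 140.
The final polish waits on camera build (finishes minute 126, plus 20-minute gap → minute 146), so it starts at minute 146 and finishes at 146 + 50 = minute 196.
For blocking: camera build (finishes minute 126, plus 10-minute gap → minute 136); rigging (finishes minute 26). Taking the maximum gives a start of minute 136, and it finishes at 136 + 65 = minute 201.
Actor marking waits on blocking (finishes minute 201, plus 10-minute gap → minute 211), so it starts at minute 211 and finishes at 211 + 54 = minute 265.
The earliest everything can be done is minute 265, which is after the deadline of 222, so it is not possible.

No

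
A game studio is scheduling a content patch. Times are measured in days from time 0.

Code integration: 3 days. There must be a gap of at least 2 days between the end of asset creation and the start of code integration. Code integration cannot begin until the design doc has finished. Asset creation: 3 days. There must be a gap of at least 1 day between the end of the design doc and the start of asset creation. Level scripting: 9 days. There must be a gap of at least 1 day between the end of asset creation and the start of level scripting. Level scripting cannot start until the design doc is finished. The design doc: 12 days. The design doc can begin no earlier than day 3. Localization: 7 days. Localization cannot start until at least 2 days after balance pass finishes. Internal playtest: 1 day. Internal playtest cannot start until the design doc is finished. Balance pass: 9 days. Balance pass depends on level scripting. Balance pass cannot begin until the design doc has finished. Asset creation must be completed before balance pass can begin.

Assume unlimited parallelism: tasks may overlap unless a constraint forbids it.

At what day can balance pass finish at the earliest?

The design doc waits on its own release at day 3, so it starts at day 3 and finishes at 3 + 12 = day 15.
After the design doc (finishes day 15, plus 1-day gap → day 16), asset creation can start at day 16 and finishes at day 19.
Level scripting needs all of asset creation (finishes day 19, plus 1-day gap → day 20); the design doc (finishes day 15). That puts its earliest start at day 20; it finishes at 20 + 9 = day 29.
Balance pass cannot start until level scripting (finishes day 29); the design doc (finishes day 15); asset creation (finishes day 19). The controlling bound is day 29, so balance pass finishes at 29 + 9 = day 38.

38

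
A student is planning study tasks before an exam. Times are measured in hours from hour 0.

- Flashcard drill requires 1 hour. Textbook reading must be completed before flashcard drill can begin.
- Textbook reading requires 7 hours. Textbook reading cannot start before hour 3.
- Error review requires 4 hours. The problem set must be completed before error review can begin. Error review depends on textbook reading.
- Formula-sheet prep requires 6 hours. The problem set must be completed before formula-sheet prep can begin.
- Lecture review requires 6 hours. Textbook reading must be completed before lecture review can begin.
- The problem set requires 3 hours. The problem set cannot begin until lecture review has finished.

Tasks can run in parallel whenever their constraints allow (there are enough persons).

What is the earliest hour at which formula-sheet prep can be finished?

Textbook reading waits on its own release at hour 3, so it starts at hour 3 and finishes at 3 + 7 = hour 10.
Lecture review waits on textbook reading (finishes hour 10), so it starts at hour 10 and finishes at 10 + 6 = hour 16.
The problem set cannot begin until lecture review (finishes hour 16). It runs from hour 16 to 16 + 3 = hour 19.
Formula-sheet prep cannot begin until the problem set (finishes hour 19). It runs from hour 19 to 19 + 6 = hour 25.

25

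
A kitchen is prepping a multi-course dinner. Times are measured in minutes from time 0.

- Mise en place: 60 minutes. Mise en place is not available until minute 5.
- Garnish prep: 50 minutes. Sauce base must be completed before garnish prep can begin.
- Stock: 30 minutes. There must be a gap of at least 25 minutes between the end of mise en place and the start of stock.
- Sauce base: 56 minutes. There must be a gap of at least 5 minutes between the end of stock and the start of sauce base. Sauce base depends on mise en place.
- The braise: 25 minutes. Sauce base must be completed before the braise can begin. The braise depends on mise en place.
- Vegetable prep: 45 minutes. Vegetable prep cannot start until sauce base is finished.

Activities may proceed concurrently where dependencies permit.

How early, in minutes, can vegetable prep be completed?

226

Mise en place cannot begin until its own release at minute 5. It runs from minute 5 to 5 + 60 = minute 65.
After mise en place (finishes minute 65, plus 25-minute gap → minute 90), stock can start at minute 90 and finishes at minute 120.
Sauce base has to wait for stock (finishes minute 120, plus 5-minute gap → minute 125); mise en place (finishes minute 65). The latest of these is minute 125, so sauce base runs minute 125 to 125 + 56 = minute 181.
Vegetable prep waits on sauce base (finishes minute 181), so it starts at minute 181 and finishes at 181 + 45 = minute 226.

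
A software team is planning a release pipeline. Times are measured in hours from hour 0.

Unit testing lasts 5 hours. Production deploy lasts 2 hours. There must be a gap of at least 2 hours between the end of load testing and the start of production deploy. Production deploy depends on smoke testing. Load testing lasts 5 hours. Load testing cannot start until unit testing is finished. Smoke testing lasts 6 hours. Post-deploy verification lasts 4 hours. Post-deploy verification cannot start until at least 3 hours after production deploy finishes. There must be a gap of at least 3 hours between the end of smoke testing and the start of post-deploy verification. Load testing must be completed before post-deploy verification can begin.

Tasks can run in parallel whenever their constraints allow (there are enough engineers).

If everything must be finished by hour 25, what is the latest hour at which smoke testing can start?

Post-deploy verification has no dependents, so it just needs to finish by hour 25. Starting by 25 − 4 = hour 21 achieves that.
Since post-deploy verification (must start by hour 21, minus 3-hour gap → hour 18) depends on it, production deploy must finish by hour 18. Backing off its 2-hour duration gives a latest start of hour 16.
Smoke testing has several dependents: production deploy (must start by hour 16); post-deploy verification (must start by hour 21, minus 3-hour gap → hour 18). The earliest of those limits is hour 16, so smoke testing must start by 16 − 6 = hour 10.

10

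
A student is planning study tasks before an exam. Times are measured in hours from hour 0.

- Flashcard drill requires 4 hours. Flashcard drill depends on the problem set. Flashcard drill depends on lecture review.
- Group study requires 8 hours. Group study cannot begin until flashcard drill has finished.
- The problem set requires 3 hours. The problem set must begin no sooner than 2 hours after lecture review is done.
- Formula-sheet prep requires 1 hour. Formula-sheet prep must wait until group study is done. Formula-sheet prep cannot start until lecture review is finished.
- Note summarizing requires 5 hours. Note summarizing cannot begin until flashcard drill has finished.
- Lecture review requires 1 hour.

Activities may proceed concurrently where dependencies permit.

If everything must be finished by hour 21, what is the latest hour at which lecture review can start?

2

To finish by hour 21, formula-sheet prep (duration 1) must start no later than hour 20.
Group study must finish before formula-sheet prep (must start by hour 20). With an 8-hour duration, group study must start by 20 − 8 = hour 12.
Nothing follows note summarizing; the deadline of hour 21 is its only limit. It must start by 21 − 5 = hour 16.
Flashcard drill must finish in time for group study (must start by hour 12); note summarizing (must start by hour 16). The tightest is hour 12, so flashcard drill must start by 12 − 4 = hour 8.
Since flashcard drill (must start by hour 8) depends on it, the problem set must finish by hour 8. Backing off its 3-hour duration gives a latest start of hour 5.
Lecture review has several dependents: the problem set (must start by hour 5, minus 2-hour gap → hour 3); flashcard drill (must start by hour 8); formula-sheet prep (must start by hour 20). The earliest of those limits is hour 3, so lecture review must start by 3 − 1 = hour 2.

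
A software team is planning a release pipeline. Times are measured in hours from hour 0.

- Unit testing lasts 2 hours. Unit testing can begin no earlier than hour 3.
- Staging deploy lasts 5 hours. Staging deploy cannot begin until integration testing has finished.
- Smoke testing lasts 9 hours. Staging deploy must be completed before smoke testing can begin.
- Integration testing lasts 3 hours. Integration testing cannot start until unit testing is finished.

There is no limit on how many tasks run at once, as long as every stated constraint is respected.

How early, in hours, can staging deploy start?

Unit testing cannot begin until its own release at hour 3. It runs from hour 3 to 3 + 2 = hour 5.
After unit testing (finishes hour 5), integration testing can start at hour 5 and finishes at hour 8.
Staging deploy waits on integration testing (finishes hour 8), so the earliest it can start is hour 8.

8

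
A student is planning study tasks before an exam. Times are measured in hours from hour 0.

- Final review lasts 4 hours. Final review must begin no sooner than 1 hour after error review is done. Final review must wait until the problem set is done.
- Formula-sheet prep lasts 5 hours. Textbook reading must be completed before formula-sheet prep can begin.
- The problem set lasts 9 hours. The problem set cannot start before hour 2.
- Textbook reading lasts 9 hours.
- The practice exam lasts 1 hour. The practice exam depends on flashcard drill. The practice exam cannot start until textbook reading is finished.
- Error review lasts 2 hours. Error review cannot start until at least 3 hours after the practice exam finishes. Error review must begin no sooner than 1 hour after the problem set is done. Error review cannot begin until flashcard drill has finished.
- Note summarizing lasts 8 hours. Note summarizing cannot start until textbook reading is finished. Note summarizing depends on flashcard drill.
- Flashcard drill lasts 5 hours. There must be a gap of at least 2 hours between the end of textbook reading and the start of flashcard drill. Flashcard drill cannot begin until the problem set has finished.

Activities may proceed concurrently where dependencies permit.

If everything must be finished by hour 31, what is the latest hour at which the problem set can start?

6

To finish by hour 31, final review (duration 4) must start no later than hour 27.
Since final review (must start by hour 27, minus 1-hour gap → hour 26) depends on it, error review must finish by hour 26. Backing off its 2-hour duration gives a latest start of hour 24.
The practice exam has to be done before error review (must start by hour 24, minus 3-hour gap → hour 21). That means finishing by hour 21, i.e. starting by 21 − 1 = hour 20.
Note summarizing must finish by hour 31; it takes 8 hours, so it must start by 31 − 8 = hour 23.
Flashcard drill has several dependents: the practice exam (must start by hour 20); error review (must start by hour 24); note summarizing (must start by hour 23). The earliest of those limits is hour 20, so flashcard drill must start by 20 − 5 = hour 15.
For the problem set: flashcard drill (must start by hour 15); error review (must start by hour 24, minus 1-hour gap → hour 23); final review (must start by hour 27). The most restrictive is hour 15; with a 9-hour duration, the problem set must start by hour 6.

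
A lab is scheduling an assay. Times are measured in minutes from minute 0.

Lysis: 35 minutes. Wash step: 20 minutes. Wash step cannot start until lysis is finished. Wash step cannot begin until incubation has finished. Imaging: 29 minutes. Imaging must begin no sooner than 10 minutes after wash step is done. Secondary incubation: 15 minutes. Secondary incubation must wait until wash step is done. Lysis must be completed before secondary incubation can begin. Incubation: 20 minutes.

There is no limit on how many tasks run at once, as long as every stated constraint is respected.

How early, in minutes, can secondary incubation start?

Incubation has no prerequisites, so it starts at minute 0 and finishes at minute 20.
Lysis can start immediately at minute 0; it finishes at minute 35.
Wash step cannot start until lysis (finishes minute 35); incubation (finishes minute 20). The controlling bound is minute 35, so wash step finishes at 35 + 20 = minute 55.
Secondary incubation waits on wash step (finishes minute 55); lysis (finishes minute 35). The latest of these is minute 55, which is the earliest secondary incubation can start.

55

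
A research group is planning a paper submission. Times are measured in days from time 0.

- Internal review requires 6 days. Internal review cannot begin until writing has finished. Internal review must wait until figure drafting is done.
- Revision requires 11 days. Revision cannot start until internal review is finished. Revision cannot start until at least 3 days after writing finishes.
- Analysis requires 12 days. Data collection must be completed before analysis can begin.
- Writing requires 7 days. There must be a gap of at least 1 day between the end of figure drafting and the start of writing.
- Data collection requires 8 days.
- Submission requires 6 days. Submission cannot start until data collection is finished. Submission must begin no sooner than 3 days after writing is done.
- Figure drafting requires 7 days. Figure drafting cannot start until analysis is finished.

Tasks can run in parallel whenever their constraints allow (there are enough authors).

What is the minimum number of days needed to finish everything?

52

Data collection has no prerequisites, so it starts at day 0 and finishes at day 8.
Analysis cannot begin until data collection (finishes day 8). It runs from day 8 to 8 + 12 = day 20.
After analysis (finishes day 20), figure drafting can start at day 20 and finishes at day 27.
Writing waits on figure drafting (finishes day 27, plus 1-day gap → day 28), so it starts at day 28 and finishes at 28 + 7 = day 35.
Submission has to wait for data collection (finishes day 8); writing (finishes day 35, plus 3-day gap → day 38). The latest of these is day 38, so submission runs day 38 to 38 + 6 = day 44.
Internal review cannot start until writing (finishes day 35); figure drafting (finishes day 27). The controlling bound is day 35, so internal review finishes at 35 + 6 = day 41.
Revision has to wait for internal review (finishes day 41); writing (finishes day 35, plus 3-day gap → day 38). The latest of these is day 41, so revision runs day 41 to 41 + 11 = day 52.
All tasks are finished once the last one completes. Finish times: Data collection at 8, Analysis at 20, Figure drafting at 27, Writing at 35, Internal review at 41, Revision at 52, Submission at 44. The latest is day 52.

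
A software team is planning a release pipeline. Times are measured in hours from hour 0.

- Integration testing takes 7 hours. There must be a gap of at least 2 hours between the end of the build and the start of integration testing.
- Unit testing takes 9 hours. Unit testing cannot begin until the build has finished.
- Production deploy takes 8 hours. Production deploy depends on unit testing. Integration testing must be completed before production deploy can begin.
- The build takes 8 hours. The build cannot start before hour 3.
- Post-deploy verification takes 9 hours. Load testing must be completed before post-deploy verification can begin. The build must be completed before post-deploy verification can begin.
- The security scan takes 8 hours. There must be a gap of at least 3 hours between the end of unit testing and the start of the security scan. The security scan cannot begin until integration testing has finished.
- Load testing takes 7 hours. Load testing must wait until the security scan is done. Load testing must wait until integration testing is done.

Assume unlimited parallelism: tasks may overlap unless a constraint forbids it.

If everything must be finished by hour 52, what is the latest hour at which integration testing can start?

21

Post-deploy verification has no dependents, so it just needs to finish by hour 52. Starting by 52 − 9 = hour 43 achieves that.
Since post-deploy verification (must start by hour 43) depends on it, load testing must finish by hour 43. Backing off its 7-hour duration gives a latest start of hour 36.
The security scan must finish before load testing (must start by hour 36). With an 8-hour duration, the security scan must start by 36 − 8 = hour 28.
Nothing follows production deploy; the deadline of hour 52 is its only limit. It must start by 52 − 8 = hour 44.
Integration testing must finish in time for the security scan (must start by hour 28); load testing (must start by hour 36); production deploy (must start by hour 44). The tightest is hour 28, so integration testing must start by 28 − 7 = hour 21.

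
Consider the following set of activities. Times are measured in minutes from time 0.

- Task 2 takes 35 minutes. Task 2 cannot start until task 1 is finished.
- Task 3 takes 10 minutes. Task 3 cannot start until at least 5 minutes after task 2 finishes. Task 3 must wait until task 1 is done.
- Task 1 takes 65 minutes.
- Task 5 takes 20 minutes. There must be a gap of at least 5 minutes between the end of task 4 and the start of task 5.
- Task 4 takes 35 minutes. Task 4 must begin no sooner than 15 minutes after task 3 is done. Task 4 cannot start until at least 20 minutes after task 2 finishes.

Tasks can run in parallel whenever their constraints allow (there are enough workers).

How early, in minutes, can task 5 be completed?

Task 1 can start immediately at minute 0; it finishes at minute 65.
After task 1 (finishes minute 65), task 2 can start at minute 65 and finishes at minute 100.
Task 3 has to wait for task 2 (finishes minute 100, plus 5-minute gap → minute 105); task 1 (finishes minute 65). The latest of these is minute 105, so task 3 runs minute 105 to 105 + 10 = minute 115.
For task 4: task 3 (finishes minute 115, plus 15-minute gap → minute 130); task 2 (finishes minute 100, plus 20-minute gap → minute 120). Taking the maximum gives a start of minute 130, and it finishes at 130 + 35 = minute 165.
Task 5 cannot begin until task 4 (finishes minute 165, plus 5-minute gap → minute 170). It runs from minute 170 to 170 + 20 = minute 190.

190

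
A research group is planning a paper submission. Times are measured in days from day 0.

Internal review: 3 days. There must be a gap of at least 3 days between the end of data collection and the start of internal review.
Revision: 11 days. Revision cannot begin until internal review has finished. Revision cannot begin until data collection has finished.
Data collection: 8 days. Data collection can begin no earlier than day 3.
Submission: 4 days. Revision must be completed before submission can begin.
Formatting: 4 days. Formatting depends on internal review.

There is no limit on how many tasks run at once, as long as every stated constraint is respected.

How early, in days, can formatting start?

After its own release at day 3, data collection can start at day 3 and finishes at day 11.
Internal review waits on data collection (finishes day 11, plus 3-day gap → day 14), so it starts at day 14 and finishes at 14 + 3 = day 17.
Formatting waits on internal review (finishes day 17), so the earliest it can start is day 17.

17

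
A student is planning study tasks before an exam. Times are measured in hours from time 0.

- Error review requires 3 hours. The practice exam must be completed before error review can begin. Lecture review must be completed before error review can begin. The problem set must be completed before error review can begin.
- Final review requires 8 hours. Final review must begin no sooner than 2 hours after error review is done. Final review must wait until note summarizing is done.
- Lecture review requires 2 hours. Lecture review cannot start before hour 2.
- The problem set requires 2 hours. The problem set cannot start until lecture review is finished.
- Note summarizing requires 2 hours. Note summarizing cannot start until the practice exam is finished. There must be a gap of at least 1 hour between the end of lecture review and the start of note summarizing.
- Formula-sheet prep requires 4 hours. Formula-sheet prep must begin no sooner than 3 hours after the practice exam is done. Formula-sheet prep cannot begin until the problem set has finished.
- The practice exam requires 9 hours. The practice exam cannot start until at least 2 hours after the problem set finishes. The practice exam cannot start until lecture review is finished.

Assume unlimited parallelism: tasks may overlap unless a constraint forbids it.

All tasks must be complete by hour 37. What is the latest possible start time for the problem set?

11

To finish by hour 37, final review (duration 8) must start no later than hour 29.
Error review must finish before final review (must start by hour 29, minus 2-hour gap → hour 27). With a 3-hour duration, error review must start by 27 − 3 = hour 24.
Since final review (must start by hour 29) depends on it, note summarizing must finish by hour 29. Backing off its 2-hour duration gives a latest start of hour 27.
Formula-sheet prep must finish by hour 37; it takes 4 hours, so it must start by 37 − 4 = hour 33.
The practice exam must finish in time for error review (must start by hour 24); note summarizing (must start by hour 27); formula-sheet prep (must start by hour 33, minus 3-hour gap → hour 30). The tightest is hour 24, so the practice exam must start by 24 − 9 = hour 15.
The problem set feeds the practice exam (must start by hour 15, minus 2-hour gap → hour 13); error review (must start by hour 24); formula-sheet prep (must start by hour 33). Taking the minimum, the problem set must finish by hour 13 and start by 13 − 2 = hour 11.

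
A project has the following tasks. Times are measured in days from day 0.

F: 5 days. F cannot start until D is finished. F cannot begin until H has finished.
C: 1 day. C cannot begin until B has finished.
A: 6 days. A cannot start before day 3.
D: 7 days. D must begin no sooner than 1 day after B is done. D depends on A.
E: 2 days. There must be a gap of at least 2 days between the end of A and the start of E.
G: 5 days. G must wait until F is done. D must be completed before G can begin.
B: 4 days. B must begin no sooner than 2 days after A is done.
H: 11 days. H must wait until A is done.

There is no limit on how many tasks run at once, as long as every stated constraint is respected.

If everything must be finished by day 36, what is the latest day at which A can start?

6

To finish by day 36, C (duration 1) must start no later than day 35.
G must finish by day 36; it takes 5 days, so it must start by 36 − 5 = day 31.
Since G (must start by day 31) depends on it, F must finish by day 31. Backing off its 5-day duration gives a latest start of day 26.
D has several dependents: F (must start by day 26); G (must start by day 31). The earliest of those limits is day 26, so D must start by 26 − 7 = day 19.
B feeds C (must start by day 35); D (must start by day 19, minus 1-day gap → day 18). Taking the minimum, B must finish by day 18 and start by 18 − 4 = day 14.
E must finish by day 36; it takes 2 days, so it must start by 36 − 2 = day 34.
H feeds into F (must start by day 26); so H must finish by day 26 and therefore start by day 15.
For A: B (must start by day 14, minus 2-day gap → day 12); D (must start by day 19); E (must start by day 34, minus 2-day gap → day 32); H (must start by day 15). The most restrictive is day 12; with a 6-day duration, A must start by day 6.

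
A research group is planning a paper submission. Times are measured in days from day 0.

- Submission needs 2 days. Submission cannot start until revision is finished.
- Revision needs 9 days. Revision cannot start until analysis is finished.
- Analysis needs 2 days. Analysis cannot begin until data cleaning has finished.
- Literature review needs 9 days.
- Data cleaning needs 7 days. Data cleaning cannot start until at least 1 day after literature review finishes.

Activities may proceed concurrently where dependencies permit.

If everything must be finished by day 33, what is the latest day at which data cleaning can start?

Submission must finish by day 33; it takes 2 days, so it must start by 33 − 2 = day 31.
Revision feeds into submission (must start by day 31); so revision must finish by day 31 and therefore start by day 22.
Analysis has to be done before revision (must start by day 22). That means finishing by day 22, i.e. starting by 22 − 2 = day 20.
Data cleaning feeds into analysis (must start by day 20); so data cleaning must finish by day 20 and therefore start by day 13.

13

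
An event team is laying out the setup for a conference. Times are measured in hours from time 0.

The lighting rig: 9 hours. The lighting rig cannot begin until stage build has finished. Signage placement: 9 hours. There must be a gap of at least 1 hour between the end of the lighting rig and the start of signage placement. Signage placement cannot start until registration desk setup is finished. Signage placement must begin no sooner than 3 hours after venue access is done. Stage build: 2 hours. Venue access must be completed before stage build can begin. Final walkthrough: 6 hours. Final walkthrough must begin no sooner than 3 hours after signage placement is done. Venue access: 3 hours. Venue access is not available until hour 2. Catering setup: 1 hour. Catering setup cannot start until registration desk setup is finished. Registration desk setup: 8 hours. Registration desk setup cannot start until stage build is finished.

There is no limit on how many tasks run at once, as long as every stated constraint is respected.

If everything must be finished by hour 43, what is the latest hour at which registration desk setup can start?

To finish by hour 43, final walkthrough (duration 6) must start no later than hour 37.
Signage placement must finish before final walkthrough (must start by hour 37, minus 3-hour gap → hour 34). With a 9-hour duration, signage placement must start by 34 − 9 = hour 25.
To finish by hour 43, catering setup (duration 1) must start no later than hour 42.
Registration desk setup feeds signage placement (must start by hour 25); catering setup (must start by hour 42). Taking the minimum, registration desk setup must finish by hour 25 and start by 25 − 8 = hour 17.

17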